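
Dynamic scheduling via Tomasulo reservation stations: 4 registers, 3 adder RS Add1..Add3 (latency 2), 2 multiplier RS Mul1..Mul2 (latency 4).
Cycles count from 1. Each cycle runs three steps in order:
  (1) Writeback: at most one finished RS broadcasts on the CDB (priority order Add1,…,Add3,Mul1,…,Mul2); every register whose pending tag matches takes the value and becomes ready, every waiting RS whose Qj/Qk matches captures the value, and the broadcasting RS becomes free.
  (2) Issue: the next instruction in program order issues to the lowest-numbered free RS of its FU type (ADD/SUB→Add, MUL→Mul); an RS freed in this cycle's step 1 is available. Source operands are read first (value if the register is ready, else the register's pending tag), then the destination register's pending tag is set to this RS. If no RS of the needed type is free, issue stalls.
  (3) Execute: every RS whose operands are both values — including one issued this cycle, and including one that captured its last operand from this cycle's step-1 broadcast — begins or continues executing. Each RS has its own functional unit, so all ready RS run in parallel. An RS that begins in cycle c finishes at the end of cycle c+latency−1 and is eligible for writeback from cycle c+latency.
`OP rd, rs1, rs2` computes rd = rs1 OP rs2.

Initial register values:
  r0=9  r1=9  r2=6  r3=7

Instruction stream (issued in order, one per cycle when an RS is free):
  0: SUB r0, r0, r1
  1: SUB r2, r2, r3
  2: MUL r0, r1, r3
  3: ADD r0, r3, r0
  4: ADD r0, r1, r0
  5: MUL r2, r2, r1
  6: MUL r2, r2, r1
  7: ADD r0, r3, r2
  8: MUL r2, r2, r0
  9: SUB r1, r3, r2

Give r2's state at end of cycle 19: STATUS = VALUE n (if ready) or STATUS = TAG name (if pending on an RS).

c1: issue SUB r0<-Add1 | r0:Add1,r1:9,r2:6,r3:7
c2: issue SUB r2<-Add2 | r0:Add1,r1:9,r2:Add2,r3:7
c3: CDB Add1=0; issue MUL r0<-Mul1 | r0:Mul1,r1:9,r2:Add2,r3:7
c4: CDB Add2=-1; issue ADD r0<-Add1 | r0:Add1,r1:9,r2:-1,r3:7
c5: issue ADD r0<-Add2 | r0:Add2,r1:9,r2:-1,r3:7
c6: issue MUL r2<-Mul2 | r0:Add2,r1:9,r2:Mul2,r3:7
c7: CDB Mul1=63; issue MUL r2<-Mul1 | r0:Add2,r1:9,r2:Mul1,r3:7
c8: issue ADD r0<-Add3 | r0:Add3,r1:9,r2:Mul1,r3:7
c9: CDB Add1=70; stall | r0:Add3,r1:9,r2:Mul1,r3:7
c10: CDB Mul2=-9; issue MUL r2<-Mul2 | r0:Add3,r1:9,r2:Mul2,r3:7
c11: CDB Add2=79; issue SUB r1<-Add1 | r0:Add3,r1:Add1,r2:Mul2,r3:7
c12: - | r0:Add3,r1:Add1,r2:Mul2,r3:7
c13: - | r0:Add3,r1:Add1,r2:Mul2,r3:7
c14: CDB Mul1=-81 | r0:Add3,r1:Add1,r2:Mul2,r3:7
c15: - | r0:Add3,r1:Add1,r2:Mul2,r3:7
c16: CDB Add3=-74 | r0:-74,r1:Add1,r2:Mul2,r3:7
c17: - | r0:-74,r1:Add1,r2:Mul2,r3:7
c18: - | r0:-74,r1:Add1,r2:Mul2,r3:7
c19: - | r0:-74,r1:Add1,r2:Mul2,r3:7

STATUS = TAG Mul2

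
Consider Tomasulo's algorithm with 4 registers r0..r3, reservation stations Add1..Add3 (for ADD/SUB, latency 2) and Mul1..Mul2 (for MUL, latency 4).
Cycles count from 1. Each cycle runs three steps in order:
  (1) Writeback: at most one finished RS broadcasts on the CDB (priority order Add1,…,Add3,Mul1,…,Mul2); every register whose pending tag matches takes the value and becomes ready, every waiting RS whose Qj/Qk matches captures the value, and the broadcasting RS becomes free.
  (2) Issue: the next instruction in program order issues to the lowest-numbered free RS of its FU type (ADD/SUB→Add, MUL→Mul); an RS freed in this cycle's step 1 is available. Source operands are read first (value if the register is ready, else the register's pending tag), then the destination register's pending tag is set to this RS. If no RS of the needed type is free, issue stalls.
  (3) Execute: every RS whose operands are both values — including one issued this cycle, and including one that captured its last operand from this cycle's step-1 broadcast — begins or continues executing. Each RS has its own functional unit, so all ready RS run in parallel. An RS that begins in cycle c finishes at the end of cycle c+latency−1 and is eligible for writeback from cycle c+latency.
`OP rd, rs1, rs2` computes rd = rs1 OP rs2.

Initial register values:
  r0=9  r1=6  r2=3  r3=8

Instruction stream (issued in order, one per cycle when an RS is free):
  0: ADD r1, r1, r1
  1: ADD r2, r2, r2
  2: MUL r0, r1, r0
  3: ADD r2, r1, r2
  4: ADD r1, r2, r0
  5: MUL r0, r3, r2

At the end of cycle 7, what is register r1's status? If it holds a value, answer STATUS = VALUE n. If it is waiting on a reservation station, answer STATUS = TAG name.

STATUS = TAG Add2

c1: issue ADD r1<-Add1 | r0:9,r1:Add1,r2:3,r3:8
c2: issue ADD r2<-Add2 | r0:9,r1:Add1,r2:Add2,r3:8
c3: CDB Add1=12; issue MUL r0<-Mul1 | r0:Mul1,r1:12,r2:Add2,r3:8
c4: CDB Add2=6; issue ADD r2<-Add1 | r0:Mul1,r1:12,r2:Add1,r3:8
c5: issue ADD r1<-Add2 | r0:Mul1,r1:Add2,r2:Add1,r3:8
c6: CDB Add1=18; issue MUL r0<-Mul2 | r0:Mul2,r1:Add2,r2:18,r3:8
c7: CDB Mul1=108 | r0:Mul2,r1:Add2,r2:18,r3:8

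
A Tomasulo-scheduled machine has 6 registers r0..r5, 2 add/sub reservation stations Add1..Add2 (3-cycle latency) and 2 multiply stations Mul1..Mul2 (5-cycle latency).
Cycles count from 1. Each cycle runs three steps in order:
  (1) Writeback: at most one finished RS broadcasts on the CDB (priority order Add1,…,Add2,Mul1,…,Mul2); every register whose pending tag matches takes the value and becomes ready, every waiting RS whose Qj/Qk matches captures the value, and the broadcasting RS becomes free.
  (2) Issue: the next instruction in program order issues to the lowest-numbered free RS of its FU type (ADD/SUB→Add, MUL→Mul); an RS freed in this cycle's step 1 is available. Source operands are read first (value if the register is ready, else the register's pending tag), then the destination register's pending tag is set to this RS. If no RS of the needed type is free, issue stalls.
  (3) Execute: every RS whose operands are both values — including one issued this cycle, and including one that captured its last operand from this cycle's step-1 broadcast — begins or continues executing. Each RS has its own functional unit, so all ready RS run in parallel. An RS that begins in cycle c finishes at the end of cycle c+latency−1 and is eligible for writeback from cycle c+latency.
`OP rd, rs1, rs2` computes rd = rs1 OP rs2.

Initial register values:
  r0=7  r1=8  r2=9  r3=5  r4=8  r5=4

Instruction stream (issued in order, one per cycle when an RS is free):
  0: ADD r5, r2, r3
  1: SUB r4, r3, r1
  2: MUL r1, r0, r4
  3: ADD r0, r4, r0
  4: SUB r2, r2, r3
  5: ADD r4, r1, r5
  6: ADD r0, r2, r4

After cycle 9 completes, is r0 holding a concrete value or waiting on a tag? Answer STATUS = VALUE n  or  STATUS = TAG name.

STATUS = TAG Add2

c1: issue ADD r5<-Add1 | r0:7,r1:8,r2:9,r3:5,r4:8,r5:Add1
c2: issue SUB r4<-Add2 | r0:7,r1:8,r2:9,r3:5,r4:Add2,r5:Add1
c3: issue MUL r1<-Mul1 | r0:7,r1:Mul1,r2:9,r3:5,r4:Add2,r5:Add1
c4: CDB Add1=14; issue ADD r0<-Add1 | r0:Add1,r1:Mul1,r2:9,r3:5,r4:Add2,r5:14
c5: CDB Add2=-3; issue SUB r2<-Add2 | r0:Add1,r1:Mul1,r2:Add2,r3:5,r4:-3,r5:14
c6: stall | r0:Add1,r1:Mul1,r2:Add2,r3:5,r4:-3,r5:14
c7: stall | r0:Add1,r1:Mul1,r2:Add2,r3:5,r4:-3,r5:14
c8: CDB Add1=4; issue ADD r4<-Add1 | r0:4,r1:Mul1,r2:Add2,r3:5,r4:Add1,r5:14
c9: CDB Add2=4; issue ADD r0<-Add2 | r0:Add2,r1:Mul1,r2:4,r3:5,r4:Add1,r5:14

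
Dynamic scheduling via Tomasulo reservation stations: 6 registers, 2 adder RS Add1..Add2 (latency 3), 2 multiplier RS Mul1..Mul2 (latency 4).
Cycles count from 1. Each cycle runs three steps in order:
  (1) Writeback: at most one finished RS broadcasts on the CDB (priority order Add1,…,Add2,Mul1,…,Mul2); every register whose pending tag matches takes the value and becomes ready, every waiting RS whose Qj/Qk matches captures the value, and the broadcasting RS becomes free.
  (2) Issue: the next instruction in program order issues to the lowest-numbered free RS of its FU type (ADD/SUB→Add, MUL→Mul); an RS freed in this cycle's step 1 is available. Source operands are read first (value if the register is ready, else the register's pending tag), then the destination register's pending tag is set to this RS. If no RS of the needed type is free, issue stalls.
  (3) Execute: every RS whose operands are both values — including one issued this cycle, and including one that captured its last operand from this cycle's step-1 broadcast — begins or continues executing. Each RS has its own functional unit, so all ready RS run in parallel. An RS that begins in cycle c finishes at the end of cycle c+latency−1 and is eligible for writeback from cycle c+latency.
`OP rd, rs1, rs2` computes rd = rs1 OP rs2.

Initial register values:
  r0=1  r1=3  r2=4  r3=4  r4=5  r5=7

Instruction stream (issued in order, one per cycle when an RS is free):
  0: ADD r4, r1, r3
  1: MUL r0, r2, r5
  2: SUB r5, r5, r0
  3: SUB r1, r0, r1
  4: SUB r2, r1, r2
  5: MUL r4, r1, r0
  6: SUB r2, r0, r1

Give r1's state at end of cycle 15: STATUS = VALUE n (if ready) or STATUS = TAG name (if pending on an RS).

STATUS = VALUE 25

  c1: issue ADD r4<-Add1  regs: r0:1,r1:3,r2:4,r3:4,r4:Add1,r5:7
  c2: issue MUL r0<-Mul1  regs: r0:Mul1,r1:3,r2:4,r3:4,r4:Add1,r5:7
  c3: issue SUB r5<-Add2  regs: r0:Mul1,r1:3,r2:4,r3:4,r4:Add1,r5:Add2
  c4: CDB Add1=7; issue SUB r1<-Add1  regs: r0:Mul1,r1:Add1,r2:4,r3:4,r4:7,r5:Add2
  c5: stall  regs: r0:Mul1,r1:Add1,r2:4,r3:4,r4:7,r5:Add2
  c6: CDB Mul1=28; stall  regs: r0:28,r1:Add1,r2:4,r3:4,r4:7,r5:Add2
  c7: stall  regs: r0:28,r1:Add1,r2:4,r3:4,r4:7,r5:Add2
  c8: stall  regs: r0:28,r1:Add1,r2:4,r3:4,r4:7,r5:Add2
  c9: CDB Add1=25; issue SUB r2<-Add1  regs: r0:28,r1:25,r2:Add1,r3:4,r4:7,r5:Add2
  c10: CDB Add2=-21; issue MUL r4<-Mul1  regs: r0:28,r1:25,r2:Add1,r3:4,r4:Mul1,r5:-21
  c11: issue SUB r2<-Add2  regs: r0:28,r1:25,r2:Add2,r3:4,r4:Mul1,r5:-21
  c12: CDB Add1=21  regs: r0:28,r1:25,r2:Add2,r3:4,r4:Mul1,r5:-21
  c13: -  regs: r0:28,r1:25,r2:Add2,r3:4,r4:Mul1,r5:-21
  c14: CDB Add2=3  regs: r0:28,r1:25,r2:3,r3:4,r4:Mul1,r5:-21
  c15: CDB Mul1=700  regs: r0:28,r1:25,r2:3,r3:4,r4:700,r5:-21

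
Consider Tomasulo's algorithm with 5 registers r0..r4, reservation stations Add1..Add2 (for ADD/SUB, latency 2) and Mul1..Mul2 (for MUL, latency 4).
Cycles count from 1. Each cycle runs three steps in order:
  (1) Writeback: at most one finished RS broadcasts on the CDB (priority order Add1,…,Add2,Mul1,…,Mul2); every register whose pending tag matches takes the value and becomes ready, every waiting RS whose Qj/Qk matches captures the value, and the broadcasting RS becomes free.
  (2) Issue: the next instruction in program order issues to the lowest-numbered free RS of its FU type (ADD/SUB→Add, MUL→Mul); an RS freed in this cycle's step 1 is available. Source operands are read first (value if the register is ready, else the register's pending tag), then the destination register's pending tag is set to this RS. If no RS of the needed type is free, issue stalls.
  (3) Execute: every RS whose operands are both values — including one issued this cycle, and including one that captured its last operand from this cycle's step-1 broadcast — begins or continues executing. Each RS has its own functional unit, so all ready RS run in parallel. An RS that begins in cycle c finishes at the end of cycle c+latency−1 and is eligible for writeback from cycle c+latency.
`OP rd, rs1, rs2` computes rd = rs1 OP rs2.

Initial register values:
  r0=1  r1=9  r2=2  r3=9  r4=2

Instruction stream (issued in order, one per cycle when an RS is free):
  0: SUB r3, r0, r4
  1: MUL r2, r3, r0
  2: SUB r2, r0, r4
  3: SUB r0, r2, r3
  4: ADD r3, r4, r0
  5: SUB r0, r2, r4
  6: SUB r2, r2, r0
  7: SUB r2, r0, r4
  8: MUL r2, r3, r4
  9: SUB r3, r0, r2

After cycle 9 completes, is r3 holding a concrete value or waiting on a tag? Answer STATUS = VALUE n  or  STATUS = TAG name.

STATUS = VALUE 2

cycle 1: issue SUB r3<-Add1 // r0:1,r1:9,r2:2,r3:Add1,r4:2
cycle 2: issue MUL r2<-Mul1 // r0:1,r1:9,r2:Mul1,r3:Add1,r4:2
cycle 3: CDB Add1=-1; issue SUB r2<-Add1 // r0:1,r1:9,r2:Add1,r3:-1,r4:2
cycle 4: issue SUB r0<-Add2 // r0:Add2,r1:9,r2:Add1,r3:-1,r4:2
cycle 5: CDB Add1=-1; issue ADD r3<-Add1 // r0:Add2,r1:9,r2:-1,r3:Add1,r4:2
cycle 6: stall // r0:Add2,r1:9,r2:-1,r3:Add1,r4:2
cycle 7: CDB Add2=0; issue SUB r0<-Add2 // r0:Add2,r1:9,r2:-1,r3:Add1,r4:2
cycle 8: CDB Mul1=-1; stall // r0:Add2,r1:9,r2:-1,r3:Add1,r4:2
cycle 9: CDB Add1=2; issue SUB r2<-Add1 // r0:Add2,r1:9,r2:Add1,r3:2,r4:2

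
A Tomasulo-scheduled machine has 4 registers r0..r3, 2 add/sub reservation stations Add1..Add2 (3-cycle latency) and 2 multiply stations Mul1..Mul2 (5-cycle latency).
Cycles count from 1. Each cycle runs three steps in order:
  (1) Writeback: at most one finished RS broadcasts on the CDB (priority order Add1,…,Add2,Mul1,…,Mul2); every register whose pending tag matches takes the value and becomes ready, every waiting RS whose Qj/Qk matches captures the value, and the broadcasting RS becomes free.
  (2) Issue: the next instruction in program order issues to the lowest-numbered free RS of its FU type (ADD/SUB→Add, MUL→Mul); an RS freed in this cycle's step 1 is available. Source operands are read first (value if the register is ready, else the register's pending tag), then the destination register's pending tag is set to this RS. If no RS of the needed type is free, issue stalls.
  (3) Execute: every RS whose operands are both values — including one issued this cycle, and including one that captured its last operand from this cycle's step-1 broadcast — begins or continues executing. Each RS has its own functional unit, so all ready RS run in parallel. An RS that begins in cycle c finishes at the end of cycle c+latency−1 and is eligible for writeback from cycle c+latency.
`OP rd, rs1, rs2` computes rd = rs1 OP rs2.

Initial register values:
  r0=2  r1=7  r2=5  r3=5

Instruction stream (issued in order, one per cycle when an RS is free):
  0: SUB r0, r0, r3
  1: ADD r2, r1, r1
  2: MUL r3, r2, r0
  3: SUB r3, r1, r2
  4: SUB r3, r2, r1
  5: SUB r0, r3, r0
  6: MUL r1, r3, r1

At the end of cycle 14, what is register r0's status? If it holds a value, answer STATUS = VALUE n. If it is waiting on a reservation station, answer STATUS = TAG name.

STATUS = VALUE 10

c1: issue SUB r0<-Add1 | r0:Add1,r1:7,r2:5,r3:5
c2: issue ADD r2<-Add2 | r0:Add1,r1:7,r2:Add2,r3:5
c3: issue MUL r3<-Mul1 | r0:Add1,r1:7,r2:Add2,r3:Mul1
c4: CDB Add1=-3; issue SUB r3<-Add1 | r0:-3,r1:7,r2:Add2,r3:Add1
c5: CDB Add2=14; issue SUB r3<-Add2 | r0:-3,r1:7,r2:14,r3:Add2
c6: stall | r0:-3,r1:7,r2:14,r3:Add2
c7: stall | r0:-3,r1:7,r2:14,r3:Add2
c8: CDB Add1=-7; issue SUB r0<-Add1 | r0:Add1,r1:7,r2:14,r3:Add2
c9: CDB Add2=7; issue MUL r1<-Mul2 | r0:Add1,r1:Mul2,r2:14,r3:7
c10: CDB Mul1=-42 | r0:Add1,r1:Mul2,r2:14,r3:7
c11: - | r0:Add1,r1:Mul2,r2:14,r3:7
c12: CDB Add1=10 | r0:10,r1:Mul2,r2:14,r3:7
c13: - | r0:10,r1:Mul2,r2:14,r3:7
c14: CDB Mul2=49 | r0:10,r1:49,r2:14,r3:7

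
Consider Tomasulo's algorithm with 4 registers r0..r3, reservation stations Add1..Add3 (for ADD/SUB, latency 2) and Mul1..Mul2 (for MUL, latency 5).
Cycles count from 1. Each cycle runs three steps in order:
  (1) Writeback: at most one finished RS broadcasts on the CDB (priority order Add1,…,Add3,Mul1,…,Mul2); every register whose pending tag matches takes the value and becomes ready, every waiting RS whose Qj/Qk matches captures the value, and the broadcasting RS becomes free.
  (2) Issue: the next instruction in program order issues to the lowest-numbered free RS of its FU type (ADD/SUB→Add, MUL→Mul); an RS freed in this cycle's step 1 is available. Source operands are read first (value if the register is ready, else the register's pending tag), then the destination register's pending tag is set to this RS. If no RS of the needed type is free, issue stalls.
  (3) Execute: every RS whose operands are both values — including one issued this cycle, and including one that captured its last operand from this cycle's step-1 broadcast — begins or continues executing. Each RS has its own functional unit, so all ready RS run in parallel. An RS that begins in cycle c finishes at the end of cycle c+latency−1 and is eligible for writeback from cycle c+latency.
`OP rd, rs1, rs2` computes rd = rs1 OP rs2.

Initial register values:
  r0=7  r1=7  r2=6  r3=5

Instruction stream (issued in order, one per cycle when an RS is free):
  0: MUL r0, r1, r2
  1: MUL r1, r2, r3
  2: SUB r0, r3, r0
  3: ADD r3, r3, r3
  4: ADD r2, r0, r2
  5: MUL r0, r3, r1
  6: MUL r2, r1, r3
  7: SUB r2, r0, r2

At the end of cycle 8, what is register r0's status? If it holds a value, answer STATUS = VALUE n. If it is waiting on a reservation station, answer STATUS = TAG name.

c1: issue MUL r0<-Mul1 | r0:Mul1,r1:7,r2:6,r3:5
c2: issue MUL r1<-Mul2 | r0:Mul1,r1:Mul2,r2:6,r3:5
c3: issue SUB r0<-Add1 | r0:Add1,r1:Mul2,r2:6,r3:5
c4: issue ADD r3<-Add2 | r0:Add1,r1:Mul2,r2:6,r3:Add2
c5: issue ADD r2<-Add3 | r0:Add1,r1:Mul2,r2:Add3,r3:Add2
c6: CDB Add2=10; stall | r0:Add1,r1:Mul2,r2:Add3,r3:10
c7: CDB Mul1=42; issue MUL r0<-Mul1 | r0:Mul1,r1:Mul2,r2:Add3,r3:10
c8: CDB Mul2=30; issue MUL r2<-Mul2 | r0:Mul1,r1:30,r2:Mul2,r3:10

STATUS = TAG Mul1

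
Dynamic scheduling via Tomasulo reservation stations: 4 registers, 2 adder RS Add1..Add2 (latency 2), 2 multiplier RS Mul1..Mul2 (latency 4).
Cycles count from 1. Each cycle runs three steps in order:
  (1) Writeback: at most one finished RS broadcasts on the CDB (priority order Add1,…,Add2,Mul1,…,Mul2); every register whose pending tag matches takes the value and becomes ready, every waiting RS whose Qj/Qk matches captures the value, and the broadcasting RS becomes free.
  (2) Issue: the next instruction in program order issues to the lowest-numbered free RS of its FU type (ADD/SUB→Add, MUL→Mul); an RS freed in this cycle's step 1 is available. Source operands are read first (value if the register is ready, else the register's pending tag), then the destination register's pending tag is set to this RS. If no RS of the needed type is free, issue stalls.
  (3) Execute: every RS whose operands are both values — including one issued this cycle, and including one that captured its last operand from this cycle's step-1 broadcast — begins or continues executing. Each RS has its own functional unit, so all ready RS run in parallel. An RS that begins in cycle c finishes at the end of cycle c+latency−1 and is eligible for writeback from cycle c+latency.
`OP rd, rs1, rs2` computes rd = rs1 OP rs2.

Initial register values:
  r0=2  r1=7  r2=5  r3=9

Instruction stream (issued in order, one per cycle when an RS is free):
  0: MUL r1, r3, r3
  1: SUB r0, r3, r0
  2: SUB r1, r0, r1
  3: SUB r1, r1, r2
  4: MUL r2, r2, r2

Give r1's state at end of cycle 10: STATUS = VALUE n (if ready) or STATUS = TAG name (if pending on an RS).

cycle 1: issue MUL r1<-Mul1 // r0:2,r1:Mul1,r2:5,r3:9
cycle 2: issue SUB r0<-Add1 // r0:Add1,r1:Mul1,r2:5,r3:9
cycle 3: issue SUB r1<-Add2 // r0:Add1,r1:Add2,r2:5,r3:9
cycle 4: CDB Add1=7; issue SUB r1<-Add1 // r0:7,r1:Add1,r2:5,r3:9
cycle 5: CDB Mul1=81; issue MUL r2<-Mul1 // r0:7,r1:Add1,r2:Mul1,r3:9
cycle 6: - // r0:7,r1:Add1,r2:Mul1,r3:9
cycle 7: CDB Add2=-74 // r0:7,r1:Add1,r2:Mul1,r3:9
cycle 8: - // r0:7,r1:Add1,r2:Mul1,r3:9
cycle 9: CDB Add1=-79 // r0:7,r1:-79,r2:Mul1,r3:9
cycle 10: CDB Mul1=25 // r0:7,r1:-79,r2:25,r3:9

STATUS = VALUE -79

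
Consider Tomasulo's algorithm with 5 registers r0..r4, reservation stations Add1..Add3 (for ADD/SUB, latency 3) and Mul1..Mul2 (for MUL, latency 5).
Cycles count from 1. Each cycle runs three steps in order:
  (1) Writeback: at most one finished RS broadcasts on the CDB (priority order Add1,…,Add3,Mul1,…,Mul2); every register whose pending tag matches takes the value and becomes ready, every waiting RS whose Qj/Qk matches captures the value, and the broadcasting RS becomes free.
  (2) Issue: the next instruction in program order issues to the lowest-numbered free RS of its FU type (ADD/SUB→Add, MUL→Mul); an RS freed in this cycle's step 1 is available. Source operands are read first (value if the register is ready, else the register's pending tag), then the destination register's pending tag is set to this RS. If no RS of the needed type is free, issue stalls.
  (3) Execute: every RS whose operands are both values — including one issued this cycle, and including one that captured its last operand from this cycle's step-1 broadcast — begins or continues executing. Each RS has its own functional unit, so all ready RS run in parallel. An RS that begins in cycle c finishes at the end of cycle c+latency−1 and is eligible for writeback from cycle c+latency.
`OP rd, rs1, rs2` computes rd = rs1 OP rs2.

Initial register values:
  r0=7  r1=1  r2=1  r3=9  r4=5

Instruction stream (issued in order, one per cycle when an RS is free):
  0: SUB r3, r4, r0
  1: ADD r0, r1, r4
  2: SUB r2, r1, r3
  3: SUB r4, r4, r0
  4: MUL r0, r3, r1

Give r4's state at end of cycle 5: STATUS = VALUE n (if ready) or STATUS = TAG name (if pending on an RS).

STATUS = TAG Add1

cycle 1: issue SUB r3<-Add1 // r0:7,r1:1,r2:1,r3:Add1,r4:5
cycle 2: issue ADD r0<-Add2 // r0:Add2,r1:1,r2:1,r3:Add1,r4:5
cycle 3: issue SUB r2<-Add3 // r0:Add2,r1:1,r2:Add3,r3:Add1,r4:5
cycle 4: CDB Add1=-2; issue SUB r4<-Add1 // r0:Add2,r1:1,r2:Add3,r3:-2,r4:Add1
cycle 5: CDB Add2=6; issue MUL r0<-Mul1 // r0:Mul1,r1:1,r2:Add3,r3:-2,r4:Add1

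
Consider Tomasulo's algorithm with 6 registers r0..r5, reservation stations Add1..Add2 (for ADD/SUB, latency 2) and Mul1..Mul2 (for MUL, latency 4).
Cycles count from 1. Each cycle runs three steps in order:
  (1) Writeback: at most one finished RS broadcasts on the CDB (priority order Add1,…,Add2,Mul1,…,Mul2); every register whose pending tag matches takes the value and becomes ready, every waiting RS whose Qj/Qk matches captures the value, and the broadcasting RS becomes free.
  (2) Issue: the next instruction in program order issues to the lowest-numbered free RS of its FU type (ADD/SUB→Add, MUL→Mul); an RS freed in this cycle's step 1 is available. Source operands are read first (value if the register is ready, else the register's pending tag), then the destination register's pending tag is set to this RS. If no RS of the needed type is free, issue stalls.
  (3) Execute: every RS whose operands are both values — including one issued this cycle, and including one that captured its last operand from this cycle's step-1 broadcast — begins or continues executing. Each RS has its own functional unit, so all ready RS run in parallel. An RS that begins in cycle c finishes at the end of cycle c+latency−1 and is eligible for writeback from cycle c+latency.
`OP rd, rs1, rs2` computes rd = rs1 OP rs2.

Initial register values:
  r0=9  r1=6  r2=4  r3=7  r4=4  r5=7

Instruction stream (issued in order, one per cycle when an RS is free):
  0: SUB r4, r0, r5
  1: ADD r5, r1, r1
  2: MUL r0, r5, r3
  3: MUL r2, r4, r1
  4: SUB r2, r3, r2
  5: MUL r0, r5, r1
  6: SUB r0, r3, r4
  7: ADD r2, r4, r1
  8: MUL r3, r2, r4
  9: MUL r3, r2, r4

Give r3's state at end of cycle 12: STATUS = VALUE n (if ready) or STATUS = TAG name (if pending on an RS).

cycle 1: issue SUB r4<-Add1 // r0:9,r1:6,r2:4,r3:7,r4:Add1,r5:7
cycle 2: issue ADD r5<-Add2 // r0:9,r1:6,r2:4,r3:7,r4:Add1,r5:Add2
cycle 3: CDB Add1=2; issue MUL r0<-Mul1 // r0:Mul1,r1:6,r2:4,r3:7,r4:2,r5:Add2
cycle 4: CDB Add2=12; issue MUL r2<-Mul2 // r0:Mul1,r1:6,r2:Mul2,r3:7,r4:2,r5:12
cycle 5: issue SUB r2<-Add1 // r0:Mul1,r1:6,r2:Add1,r3:7,r4:2,r5:12
cycle 6: stall // r0:Mul1,r1:6,r2:Add1,r3:7,r4:2,r5:12
cycle 7: stall // r0:Mul1,r1:6,r2:Add1,r3:7,r4:2,r5:12
cycle 8: CDB Mul1=84; issue MUL r0<-Mul1 // r0:Mul1,r1:6,r2:Add1,r3:7,r4:2,r5:12
cycle 9: CDB Mul2=12; issue SUB r0<-Add2 // r0:Add2,r1:6,r2:Add1,r3:7,r4:2,r5:12
cycle 10: stall // r0:Add2,r1:6,r2:Add1,r3:7,r4:2,r5:12
cycle 11: CDB Add1=-5; issue ADD r2<-Add1 // r0:Add2,r1:6,r2:Add1,r3:7,r4:2,r5:12
cycle 12: CDB Add2=5; issue MUL r3<-Mul2 // r0:5,r1:6,r2:Add1,r3:Mul2,r4:2,r5:12

STATUS = TAG Mul2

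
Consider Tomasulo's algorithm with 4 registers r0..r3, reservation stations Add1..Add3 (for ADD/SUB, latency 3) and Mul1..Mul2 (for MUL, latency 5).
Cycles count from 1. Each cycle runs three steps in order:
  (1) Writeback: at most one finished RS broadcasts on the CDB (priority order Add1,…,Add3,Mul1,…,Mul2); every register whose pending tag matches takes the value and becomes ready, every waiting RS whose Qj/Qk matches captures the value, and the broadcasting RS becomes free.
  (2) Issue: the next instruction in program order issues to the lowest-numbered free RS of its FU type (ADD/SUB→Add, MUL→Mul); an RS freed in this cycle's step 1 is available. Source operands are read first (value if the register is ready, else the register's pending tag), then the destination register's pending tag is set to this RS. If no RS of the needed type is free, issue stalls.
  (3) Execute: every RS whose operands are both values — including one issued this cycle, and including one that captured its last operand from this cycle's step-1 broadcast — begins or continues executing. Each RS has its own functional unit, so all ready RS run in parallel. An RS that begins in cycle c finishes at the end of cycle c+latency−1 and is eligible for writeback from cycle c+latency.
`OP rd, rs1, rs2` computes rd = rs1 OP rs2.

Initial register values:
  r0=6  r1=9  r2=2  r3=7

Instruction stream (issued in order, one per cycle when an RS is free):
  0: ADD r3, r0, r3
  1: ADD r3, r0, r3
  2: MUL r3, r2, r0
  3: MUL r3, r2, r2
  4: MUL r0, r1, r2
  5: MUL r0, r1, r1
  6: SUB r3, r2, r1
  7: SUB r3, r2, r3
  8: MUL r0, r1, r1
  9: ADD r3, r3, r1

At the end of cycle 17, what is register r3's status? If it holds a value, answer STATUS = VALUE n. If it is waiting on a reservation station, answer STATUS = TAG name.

STATUS = TAG Add1

c1: issue ADD r3<-Add1 | r0:6,r1:9,r2:2,r3:Add1
c2: issue ADD r3<-Add2 | r0:6,r1:9,r2:2,r3:Add2
c3: issue MUL r3<-Mul1 | r0:6,r1:9,r2:2,r3:Mul1
c4: CDB Add1=13; issue MUL r3<-Mul2 | r0:6,r1:9,r2:2,r3:Mul2
c5: stall | r0:6,r1:9,r2:2,r3:Mul2
c6: stall | r0:6,r1:9,r2:2,r3:Mul2
c7: CDB Add2=19; stall | r0:6,r1:9,r2:2,r3:Mul2
c8: CDB Mul1=12; issue MUL r0<-Mul1 | r0:Mul1,r1:9,r2:2,r3:Mul2
c9: CDB Mul2=4; issue MUL r0<-Mul2 | r0:Mul2,r1:9,r2:2,r3:4
c10: issue SUB r3<-Add1 | r0:Mul2,r1:9,r2:2,r3:Add1
c11: issue SUB r3<-Add2 | r0:Mul2,r1:9,r2:2,r3:Add2
c12: stall | r0:Mul2,r1:9,r2:2,r3:Add2
c13: CDB Add1=-7; stall | r0:Mul2,r1:9,r2:2,r3:Add2
c14: CDB Mul1=18; issue MUL r0<-Mul1 | r0:Mul1,r1:9,r2:2,r3:Add2
c15: CDB Mul2=81; issue ADD r3<-Add1 | r0:Mul1,r1:9,r2:2,r3:Add1
c16: CDB Add2=9 | r0:Mul1,r1:9,r2:2,r3:Add1
c17: - | r0:Mul1,r1:9,r2:2,r3:Add1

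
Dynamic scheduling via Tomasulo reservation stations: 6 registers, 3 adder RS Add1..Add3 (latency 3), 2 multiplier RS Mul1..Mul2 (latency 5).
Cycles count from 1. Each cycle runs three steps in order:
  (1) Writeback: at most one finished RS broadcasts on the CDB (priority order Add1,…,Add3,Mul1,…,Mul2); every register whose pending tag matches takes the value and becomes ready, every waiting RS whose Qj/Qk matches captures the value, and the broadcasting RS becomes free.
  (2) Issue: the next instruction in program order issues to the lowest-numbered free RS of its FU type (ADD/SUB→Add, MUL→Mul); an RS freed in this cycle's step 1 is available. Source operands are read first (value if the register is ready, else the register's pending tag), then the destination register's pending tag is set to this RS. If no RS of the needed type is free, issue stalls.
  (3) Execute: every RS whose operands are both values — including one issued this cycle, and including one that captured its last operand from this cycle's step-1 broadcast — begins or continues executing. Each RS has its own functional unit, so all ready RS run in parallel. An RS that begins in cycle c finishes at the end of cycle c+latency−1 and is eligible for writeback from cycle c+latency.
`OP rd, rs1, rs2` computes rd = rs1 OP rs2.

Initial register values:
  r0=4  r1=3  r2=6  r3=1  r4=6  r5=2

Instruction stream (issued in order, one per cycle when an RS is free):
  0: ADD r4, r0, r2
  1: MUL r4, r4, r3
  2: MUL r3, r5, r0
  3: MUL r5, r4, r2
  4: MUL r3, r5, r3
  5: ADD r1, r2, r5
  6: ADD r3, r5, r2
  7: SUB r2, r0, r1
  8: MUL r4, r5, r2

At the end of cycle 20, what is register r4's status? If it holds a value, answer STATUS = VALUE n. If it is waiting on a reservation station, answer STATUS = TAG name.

STATUS = TAG Mul2

  c1: issue ADD r4<-Add1  regs: r0:4,r1:3,r2:6,r3:1,r4:Add1,r5:2
  c2: issue MUL r4<-Mul1  regs: r0:4,r1:3,r2:6,r3:1,r4:Mul1,r5:2
  c3: issue MUL r3<-Mul2  regs: r0:4,r1:3,r2:6,r3:Mul2,r4:Mul1,r5:2
  c4: CDB Add1=10; stall  regs: r0:4,r1:3,r2:6,r3:Mul2,r4:Mul1,r5:2
  c5: stall  regs: r0:4,r1:3,r2:6,r3:Mul2,r4:Mul1,r5:2
  c6: stall  regs: r0:4,r1:3,r2:6,r3:Mul2,r4:Mul1,r5:2
  c7: stall  regs: r0:4,r1:3,r2:6,r3:Mul2,r4:Mul1,r5:2
  c8: CDB Mul2=8; issue MUL r5<-Mul2  regs: r0:4,r1:3,r2:6,r3:8,r4:Mul1,r5:Mul2
  c9: CDB Mul1=10; issue MUL r3<-Mul1  regs: r0:4,r1:3,r2:6,r3:Mul1,r4:10,r5:Mul2
  c10: issue ADD r1<-Add1  regs: r0:4,r1:Add1,r2:6,r3:Mul1,r4:10,r5:Mul2
  c11: issue ADD r3<-Add2  regs: r0:4,r1:Add1,r2:6,r3:Add2,r4:10,r5:Mul2
  c12: issue SUB r2<-Add3  regs: r0:4,r1:Add1,r2:Add3,r3:Add2,r4:10,r5:Mul2
  c13: stall  regs: r0:4,r1:Add1,r2:Add3,r3:Add2,r4:10,r5:Mul2
  c14: CDB Mul2=60; issue MUL r4<-Mul2  regs: r0:4,r1:Add1,r2:Add3,r3:Add2,r4:Mul2,r5:60
  c15: -  regs: r0:4,r1:Add1,r2:Add3,r3:Add2,r4:Mul2,r5:60
  c16: -  regs: r0:4,r1:Add1,r2:Add3,r3:Add2,r4:Mul2,r5:60
  c17: CDB Add1=66  regs: r0:4,r1:66,r2:Add3,r3:Add2,r4:Mul2,r5:60
  c18: CDB Add2=66  regs: r0:4,r1:66,r2:Add3,r3:66,r4:Mul2,r5:60
  c19: CDB Mul1=480  regs: r0:4,r1:66,r2:Add3,r3:66,r4:Mul2,r5:60
  c20: CDB Add3=-62  regs: r0:4,r1:66,r2:-62,r3:66,r4:Mul2,r5:60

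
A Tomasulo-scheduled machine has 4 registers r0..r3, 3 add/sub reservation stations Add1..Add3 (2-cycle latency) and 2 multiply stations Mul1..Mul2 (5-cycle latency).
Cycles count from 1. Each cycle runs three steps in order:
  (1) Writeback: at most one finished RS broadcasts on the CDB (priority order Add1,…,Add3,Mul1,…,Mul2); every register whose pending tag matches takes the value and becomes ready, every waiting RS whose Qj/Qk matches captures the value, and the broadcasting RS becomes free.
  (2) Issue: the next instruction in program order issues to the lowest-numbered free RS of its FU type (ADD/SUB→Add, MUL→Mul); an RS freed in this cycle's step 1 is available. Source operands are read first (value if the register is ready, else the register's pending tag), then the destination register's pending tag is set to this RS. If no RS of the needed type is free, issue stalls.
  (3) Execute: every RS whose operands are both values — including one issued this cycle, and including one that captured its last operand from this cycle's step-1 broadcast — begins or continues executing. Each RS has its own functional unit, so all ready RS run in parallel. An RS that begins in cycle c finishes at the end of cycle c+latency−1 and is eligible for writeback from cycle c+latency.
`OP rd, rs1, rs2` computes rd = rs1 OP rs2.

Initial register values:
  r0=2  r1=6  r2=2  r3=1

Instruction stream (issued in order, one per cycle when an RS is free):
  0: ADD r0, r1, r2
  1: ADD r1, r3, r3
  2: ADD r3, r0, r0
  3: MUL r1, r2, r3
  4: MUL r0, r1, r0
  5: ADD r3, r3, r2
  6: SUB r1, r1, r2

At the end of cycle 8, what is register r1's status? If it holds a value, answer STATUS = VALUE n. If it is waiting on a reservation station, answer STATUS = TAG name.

STATUS = TAG Add2

cycle 1: issue ADD r0<-Add1 // r0:Add1,r1:6,r2:2,r3:1
cycle 2: issue ADD r1<-Add2 // r0:Add1,r1:Add2,r2:2,r3:1
cycle 3: CDB Add1=8; issue ADD r3<-Add1 // r0:8,r1:Add2,r2:2,r3:Add1
cycle 4: CDB Add2=2; issue MUL r1<-Mul1 // r0:8,r1:Mul1,r2:2,r3:Add1
cycle 5: CDB Add1=16; issue MUL r0<-Mul2 // r0:Mul2,r1:Mul1,r2:2,r3:16
cycle 6: issue ADD r3<-Add1 // r0:Mul2,r1:Mul1,r2:2,r3:Add1
cycle 7: issue SUB r1<-Add2 // r0:Mul2,r1:Add2,r2:2,r3:Add1
cycle 8: CDB Add1=18 // r0:Mul2,r1:Add2,r2:2,r3:18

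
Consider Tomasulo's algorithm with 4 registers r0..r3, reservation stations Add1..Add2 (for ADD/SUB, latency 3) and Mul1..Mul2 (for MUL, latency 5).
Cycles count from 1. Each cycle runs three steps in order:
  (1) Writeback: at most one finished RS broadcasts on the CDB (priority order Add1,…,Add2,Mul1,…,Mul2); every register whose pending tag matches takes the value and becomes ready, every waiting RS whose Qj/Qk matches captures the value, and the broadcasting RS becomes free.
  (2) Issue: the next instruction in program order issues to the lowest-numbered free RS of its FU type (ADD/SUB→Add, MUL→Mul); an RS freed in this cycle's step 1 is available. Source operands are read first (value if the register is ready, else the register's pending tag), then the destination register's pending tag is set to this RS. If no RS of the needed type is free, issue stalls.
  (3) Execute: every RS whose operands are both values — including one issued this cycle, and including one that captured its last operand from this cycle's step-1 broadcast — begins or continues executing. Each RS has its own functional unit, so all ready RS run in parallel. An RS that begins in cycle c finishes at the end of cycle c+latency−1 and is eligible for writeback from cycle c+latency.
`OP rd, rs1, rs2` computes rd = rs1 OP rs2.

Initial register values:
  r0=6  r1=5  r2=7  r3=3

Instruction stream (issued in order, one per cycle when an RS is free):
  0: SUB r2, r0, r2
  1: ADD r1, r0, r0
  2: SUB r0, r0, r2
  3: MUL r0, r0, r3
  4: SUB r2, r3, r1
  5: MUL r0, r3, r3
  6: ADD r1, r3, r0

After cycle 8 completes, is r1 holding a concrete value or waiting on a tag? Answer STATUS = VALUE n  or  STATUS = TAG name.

STATUS = TAG Add1

  c1: issue SUB r2<-Add1  regs: r0:6,r1:5,r2:Add1,r3:3
  c2: issue ADD r1<-Add2  regs: r0:6,r1:Add2,r2:Add1,r3:3
  c3: stall  regs: r0:6,r1:Add2,r2:Add1,r3:3
  c4: CDB Add1=-1; issue SUB r0<-Add1  regs: r0:Add1,r1:Add2,r2:-1,r3:3
  c5: CDB Add2=12; issue MUL r0<-Mul1  regs: r0:Mul1,r1:12,r2:-1,r3:3
  c6: issue SUB r2<-Add2  regs: r0:Mul1,r1:12,r2:Add2,r3:3
  c7: CDB Add1=7; issue MUL r0<-Mul2  regs: r0:Mul2,r1:12,r2:Add2,r3:3
  c8: issue ADD r1<-Add1  regs: r0:Mul2,r1:Add1,r2:Add2,r3:3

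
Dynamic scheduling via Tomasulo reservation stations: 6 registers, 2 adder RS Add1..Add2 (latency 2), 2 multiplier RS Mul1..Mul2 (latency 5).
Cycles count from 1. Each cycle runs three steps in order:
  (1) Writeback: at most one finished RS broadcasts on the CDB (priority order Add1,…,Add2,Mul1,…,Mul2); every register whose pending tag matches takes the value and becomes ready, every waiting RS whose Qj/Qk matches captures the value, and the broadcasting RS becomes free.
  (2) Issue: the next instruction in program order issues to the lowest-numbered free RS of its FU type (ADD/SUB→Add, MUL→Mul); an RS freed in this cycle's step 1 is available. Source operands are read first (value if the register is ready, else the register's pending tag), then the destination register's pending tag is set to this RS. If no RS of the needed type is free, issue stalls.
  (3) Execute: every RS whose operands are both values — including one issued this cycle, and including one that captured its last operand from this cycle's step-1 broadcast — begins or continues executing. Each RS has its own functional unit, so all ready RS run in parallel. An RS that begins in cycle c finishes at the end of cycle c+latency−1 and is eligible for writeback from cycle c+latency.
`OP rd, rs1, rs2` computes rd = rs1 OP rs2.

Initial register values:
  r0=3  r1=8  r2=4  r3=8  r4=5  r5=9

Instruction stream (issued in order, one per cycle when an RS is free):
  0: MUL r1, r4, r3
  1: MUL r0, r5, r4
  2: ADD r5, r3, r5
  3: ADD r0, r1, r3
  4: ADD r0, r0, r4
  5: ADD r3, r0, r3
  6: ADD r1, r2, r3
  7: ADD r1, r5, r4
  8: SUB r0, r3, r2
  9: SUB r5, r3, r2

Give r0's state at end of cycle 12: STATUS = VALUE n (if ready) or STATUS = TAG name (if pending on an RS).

STATUS = VALUE 53

c1: issue MUL r1<-Mul1 | r0:3,r1:Mul1,r2:4,r3:8,r4:5,r5:9
c2: issue MUL r0<-Mul2 | r0:Mul2,r1:Mul1,r2:4,r3:8,r4:5,r5:9
c3: issue ADD r5<-Add1 | r0:Mul2,r1:Mul1,r2:4,r3:8,r4:5,r5:Add1
c4: issue ADD r0<-Add2 | r0:Add2,r1:Mul1,r2:4,r3:8,r4:5,r5:Add1
c5: CDB Add1=17; issue ADD r0<-Add1 | r0:Add1,r1:Mul1,r2:4,r3:8,r4:5,r5:17
c6: CDB Mul1=40; stall | r0:Add1,r1:40,r2:4,r3:8,r4:5,r5:17
c7: CDB Mul2=45; stall | r0:Add1,r1:40,r2:4,r3:8,r4:5,r5:17
c8: CDB Add2=48; issue ADD r3<-Add2 | r0:Add1,r1:40,r2:4,r3:Add2,r4:5,r5:17
c9: stall | r0:Add1,r1:40,r2:4,r3:Add2,r4:5,r5:17
c10: CDB Add1=53; issue ADD r1<-Add1 | r0:53,r1:Add1,r2:4,r3:Add2,r4:5,r5:17
c11: stall | r0:53,r1:Add1,r2:4,r3:Add2,r4:5,r5:17
c12: CDB Add2=61; issue ADD r1<-Add2 | r0:53,r1:Add2,r2:4,r3:61,r4:5,r5:17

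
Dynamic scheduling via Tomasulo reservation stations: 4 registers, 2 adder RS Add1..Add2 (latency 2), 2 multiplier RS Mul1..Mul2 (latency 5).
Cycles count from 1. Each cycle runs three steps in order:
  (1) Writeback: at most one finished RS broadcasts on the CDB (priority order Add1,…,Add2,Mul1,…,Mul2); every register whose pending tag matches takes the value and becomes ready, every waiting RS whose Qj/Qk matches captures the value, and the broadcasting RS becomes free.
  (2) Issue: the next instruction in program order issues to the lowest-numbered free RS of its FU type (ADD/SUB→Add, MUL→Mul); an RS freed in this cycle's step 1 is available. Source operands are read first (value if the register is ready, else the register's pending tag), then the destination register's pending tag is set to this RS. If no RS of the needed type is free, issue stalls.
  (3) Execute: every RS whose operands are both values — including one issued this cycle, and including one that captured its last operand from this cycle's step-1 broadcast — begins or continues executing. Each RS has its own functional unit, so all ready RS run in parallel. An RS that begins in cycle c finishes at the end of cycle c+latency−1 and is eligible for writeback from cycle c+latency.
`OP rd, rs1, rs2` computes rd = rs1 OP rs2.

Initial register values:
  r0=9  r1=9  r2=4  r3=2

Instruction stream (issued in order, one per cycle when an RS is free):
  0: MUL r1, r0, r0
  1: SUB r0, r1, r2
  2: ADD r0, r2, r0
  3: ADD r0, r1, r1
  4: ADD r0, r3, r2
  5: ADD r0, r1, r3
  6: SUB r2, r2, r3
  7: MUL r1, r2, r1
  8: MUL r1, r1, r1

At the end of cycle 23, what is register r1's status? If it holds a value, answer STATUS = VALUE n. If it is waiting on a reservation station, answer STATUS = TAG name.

STATUS = TAG Mul2

cycle 1: issue MUL r1<-Mul1 // r0:9,r1:Mul1,r2:4,r3:2
cycle 2: issue SUB r0<-Add1 // r0:Add1,r1:Mul1,r2:4,r3:2
cycle 3: issue ADD r0<-Add2 // r0:Add2,r1:Mul1,r2:4,r3:2
cycle 4: stall // r0:Add2,r1:Mul1,r2:4,r3:2
cycle 5: stall // r0:Add2,r1:Mul1,r2:4,r3:2
cycle 6: CDB Mul1=81; stall // r0:Add2,r1:81,r2:4,r3:2
cycle 7: stall // r0:Add2,r1:81,r2:4,r3:2
cycle 8: CDB Add1=77; issue ADD r0<-Add1 // r0:Add1,r1:81,r2:4,r3:2
cycle 9: stall // r0:Add1,r1:81,r2:4,r3:2
cycle 10: CDB Add1=162; issue ADD r0<-Add1 // r0:Add1,r1:81,r2:4,r3:2
cycle 11: CDB Add2=81; issue ADD r0<-Add2 // r0:Add2,r1:81,r2:4,r3:2
cycle 12: CDB Add1=6; issue SUB r2<-Add1 // r0:Add2,r1:81,r2:Add1,r3:2
cycle 13: CDB Add2=83; issue MUL r1<-Mul1 // r0:83,r1:Mul1,r2:Add1,r3:2
cycle 14: CDB Add1=2; issue MUL r1<-Mul2 // r0:83,r1:Mul2,r2:2,r3:2
cycle 15: - // r0:83,r1:Mul2,r2:2,r3:2
cycle 16: - // r0:83,r1:Mul2,r2:2,r3:2
cycle 17: - // r0:83,r1:Mul2,r2:2,r3:2
cycle 18: - // r0:83,r1:Mul2,r2:2,r3:2
cycle 19: CDB Mul1=162 // r0:83,r1:Mul2,r2:2,r3:2
cycle 20: - // r0:83,r1:Mul2,r2:2,r3:2
cycle 21: - // r0:83,r1:Mul2,r2:2,r3:2
cycle 22: - // r0:83,r1:Mul2,r2:2,r3:2
cycle 23: - // r0:83,r1:Mul2,r2:2,r3:2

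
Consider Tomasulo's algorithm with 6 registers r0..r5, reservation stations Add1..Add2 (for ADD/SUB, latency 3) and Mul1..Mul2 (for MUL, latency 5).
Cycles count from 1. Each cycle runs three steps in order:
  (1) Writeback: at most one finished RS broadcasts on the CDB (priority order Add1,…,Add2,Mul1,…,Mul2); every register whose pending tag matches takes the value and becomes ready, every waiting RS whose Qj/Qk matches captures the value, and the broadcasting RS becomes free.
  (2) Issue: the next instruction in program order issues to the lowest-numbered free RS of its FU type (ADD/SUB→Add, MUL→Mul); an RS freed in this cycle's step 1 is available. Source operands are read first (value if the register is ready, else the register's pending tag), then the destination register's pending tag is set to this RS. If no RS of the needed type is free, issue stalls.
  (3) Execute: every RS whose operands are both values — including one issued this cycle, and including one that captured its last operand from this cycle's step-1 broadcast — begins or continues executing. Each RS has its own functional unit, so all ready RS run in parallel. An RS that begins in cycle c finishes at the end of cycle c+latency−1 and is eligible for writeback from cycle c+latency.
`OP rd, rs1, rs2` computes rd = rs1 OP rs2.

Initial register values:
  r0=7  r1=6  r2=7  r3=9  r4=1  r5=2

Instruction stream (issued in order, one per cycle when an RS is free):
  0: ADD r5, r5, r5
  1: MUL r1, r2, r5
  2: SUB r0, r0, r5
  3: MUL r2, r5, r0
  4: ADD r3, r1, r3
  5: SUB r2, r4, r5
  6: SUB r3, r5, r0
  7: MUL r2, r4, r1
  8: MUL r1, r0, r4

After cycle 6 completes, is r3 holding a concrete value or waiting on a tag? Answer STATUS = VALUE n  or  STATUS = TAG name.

  c1: issue ADD r5<-Add1  regs: r0:7,r1:6,r2:7,r3:9,r4:1,r5:Add1
  c2: issue MUL r1<-Mul1  regs: r0:7,r1:Mul1,r2:7,r3:9,r4:1,r5:Add1
  c3: issue SUB r0<-Add2  regs: r0:Add2,r1:Mul1,r2:7,r3:9,r4:1,r5:Add1
  c4: CDB Add1=4; issue MUL r2<-Mul2  regs: r0:Add2,r1:Mul1,r2:Mul2,r3:9,r4:1,r5:4
  c5: issue ADD r3<-Add1  regs: r0:Add2,r1:Mul1,r2:Mul2,r3:Add1,r4:1,r5:4
  c6: stall  regs: r0:Add2,r1:Mul1,r2:Mul2,r3:Add1,r4:1,r5:4

STATUS = TAG Add1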